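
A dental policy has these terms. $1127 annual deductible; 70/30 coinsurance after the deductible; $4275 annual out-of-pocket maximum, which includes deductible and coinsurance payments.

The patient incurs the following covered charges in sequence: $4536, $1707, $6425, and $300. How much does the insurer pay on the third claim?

$4811.80

#1 ($4536): $1127 to deductible, leaving $3409; 30% of $3409 = $1022.70. Patient owes $2149.70 (running OOP $2149.70). Plan pays $4536 − $2149.70 = $2386.30.
#2 ($1707): deductible already satisfied, so patient's share is 30% × $1707 = $512.10. Patient pays $512.10; OOP now $2661.80. Insurer: $1707 − $512.10 = $1194.90.
#3 ($6425): 30% coinsurance on $6425 = $1927.50. That would push OOP to $4589.30, over the $4275 cap, so patient pays $4275 − $2661.80 = $1613.20. Insurer: $6425 − $1613.20 = $4811.80.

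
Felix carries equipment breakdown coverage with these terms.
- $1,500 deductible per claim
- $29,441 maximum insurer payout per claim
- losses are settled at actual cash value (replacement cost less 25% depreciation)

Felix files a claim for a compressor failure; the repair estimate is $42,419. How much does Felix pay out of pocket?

$12,978

Depreciate 25%: the covered value is $42,419 × 0.75 = $31,814.25.
After the deductible, $31,814.25 − $1,500 = $30,314.25 remains.
Since $30,314.25 > $29,441, the payout is capped at $29,441.
Business owner's share is the uncovered remainder: $42,419 − $29,441 = $12,978.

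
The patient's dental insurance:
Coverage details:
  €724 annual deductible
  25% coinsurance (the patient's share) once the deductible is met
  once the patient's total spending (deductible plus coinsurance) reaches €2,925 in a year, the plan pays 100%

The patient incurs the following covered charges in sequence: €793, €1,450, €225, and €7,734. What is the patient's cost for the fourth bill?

Claim 1 — €793: €724 to deductible, leaving €69; patient's 25% is €17.25. Cost to patient: €741.25. OOP to date €741.25.
Claim 2 — €1,450: deductible already satisfied, so patient's share is 25% × €1,450 = €362.50. Patient owes €362.50 (running OOP €1,103.75).
Claim 3 — €225: deductible already satisfied, so patient's share is 25% × €225 = €56.25. Patient pays €56.25; OOP now €1,160.
Claim 4 — €7,734: deductible met; 25% of €7,734 = €1,933.50. That would push OOP to €3,093.50, over the €2,925 cap, so patient pays €2,925 − €1,160 = €1,765.

€1,765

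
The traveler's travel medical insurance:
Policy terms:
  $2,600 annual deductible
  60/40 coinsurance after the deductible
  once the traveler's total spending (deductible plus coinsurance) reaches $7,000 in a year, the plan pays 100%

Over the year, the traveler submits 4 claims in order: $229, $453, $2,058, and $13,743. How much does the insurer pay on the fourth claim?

Claim 1 ($229): fully absorbed by the deductible. Cost to traveler: $229. OOP to date $229. Insurer: $229 − $229 = $0.
Claim 2 ($453): entire amount goes to the deductible. Cost to traveler: $453. OOP to date $682. Insurer: $453 − $453 = $0.
Claim 3 ($2,058): $1,918 to deductible, leaving $140; 40% of $140 = $56. Traveler pays $1,974; OOP now $2,656. Plan pays $2,058 − $1,974 = $84.
Claim 4 ($13,743): deductible met; 40% of $13,743 = $5,497.20. That would push OOP to $8,153.20, over the $7,000 cap, so traveler pays $7,000 − $2,656 = $4,344. Plan pays $13,743 − $4,344 = $9,399.

$9,399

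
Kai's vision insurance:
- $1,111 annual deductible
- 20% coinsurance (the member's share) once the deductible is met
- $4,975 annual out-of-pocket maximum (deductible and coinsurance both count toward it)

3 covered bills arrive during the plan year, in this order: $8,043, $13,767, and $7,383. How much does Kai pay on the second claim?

#1 ($8,043): $1,111 finishes the deductible; $6,932 goes to coinsurance; coinsurance $6,932 × 20% = $1,386.40. Cost to member: $2,497.40. OOP to date $2,497.40.
#2 ($13,767): deductible met; 20% of $13,767 = $2,753.40. That would push OOP to $5,250.80, over the $4,975 cap, so member pays $4,975 − $2,497.40 = $2,477.60.

$2,477.60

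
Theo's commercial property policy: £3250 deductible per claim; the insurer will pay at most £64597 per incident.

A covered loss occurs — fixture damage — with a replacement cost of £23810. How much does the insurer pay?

Subtract the deductible: £23810 − £3250 = £20560.
That's under the £64597 cap, so the insurer reimburses the full £20560.

£20560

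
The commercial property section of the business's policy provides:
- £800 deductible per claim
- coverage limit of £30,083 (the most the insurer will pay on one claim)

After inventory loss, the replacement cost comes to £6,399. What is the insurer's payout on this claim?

£5,599

After the deductible, £6,399 − £800 = £5,599 remains.
£5,599 ≤ £30,083, so the limit doesn't bind; insurer pays £5,599.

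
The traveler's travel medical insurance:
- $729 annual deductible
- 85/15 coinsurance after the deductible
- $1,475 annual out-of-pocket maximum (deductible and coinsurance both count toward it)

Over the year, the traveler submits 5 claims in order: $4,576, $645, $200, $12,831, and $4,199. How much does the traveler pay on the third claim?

Claim 1 ($4,576): $729 finishes the deductible; $3,847 goes to coinsurance; coinsurance $3,847 × 15% = $577.05. Traveler owes $1,306.05 (running OOP $1,306.05).
Claim 2 ($645): 15% coinsurance on $645 = $96.75. Traveler owes $96.75 (running OOP $1,402.80).
Claim 3 ($200): deductible met; 15% of $200 = $30. Cost to traveler: $30. OOP to date $1,432.80.

$30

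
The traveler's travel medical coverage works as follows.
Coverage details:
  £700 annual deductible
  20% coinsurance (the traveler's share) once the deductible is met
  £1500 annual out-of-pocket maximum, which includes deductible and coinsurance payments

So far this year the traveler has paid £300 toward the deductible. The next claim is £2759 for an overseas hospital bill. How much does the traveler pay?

Remaining deductible: £700 − £300 = £400.
After the £400 deductible portion, £2759 − £400 = £2359 is subject to coinsurance.
Traveler's 20% share of £2359 is £471.80.
Traveler responsibility before any cap: £400 + £471.80 = £871.80.
Year-to-date out-of-pocket becomes £300 + £871.80 = £1171.80, still under the £1500 maximum, so no cap applies.

£871.80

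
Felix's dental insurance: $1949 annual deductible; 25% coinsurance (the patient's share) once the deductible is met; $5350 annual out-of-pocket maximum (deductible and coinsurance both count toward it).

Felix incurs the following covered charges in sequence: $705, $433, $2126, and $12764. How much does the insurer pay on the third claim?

Bill 1, $705: all of it applies to the deductible. Patient owes $705 (running OOP $705). Plan pays $705 − $705 = $0.
Bill 2, $433: all of it applies to the deductible. Cost to patient: $433. OOP to date $1138. Plan pays $433 − $433 = $0.
Bill 3, $2126: $811 to deductible, leaving $1315; 25% of $1315 = $328.75. Patient owes $1139.75 (running OOP $2277.75). Insurer: $2126 − $1139.75 = $986.25.

$986.25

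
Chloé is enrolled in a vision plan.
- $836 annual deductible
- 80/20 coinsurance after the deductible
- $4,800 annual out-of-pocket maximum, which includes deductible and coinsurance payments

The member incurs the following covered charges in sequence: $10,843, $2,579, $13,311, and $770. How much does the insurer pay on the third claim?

$11,864.20

Claim 1 — $10,843: $836 finishes the deductible; $10,007 goes to coinsurance; 20% of $10,007 = $2,001.40. Cost to member: $2,837.40. OOP to date $2,837.40. Insurer: $10,843 − $2,837.40 = $8,005.60.
Claim 2 — $2,579: deductible already satisfied, so member's share is 20% × $2,579 = $515.80. Member pays $515.80; OOP now $3,353.20. Insurer: $2,579 − $515.80 = $2,063.20.
Claim 3 — $13,311: 20% coinsurance on $13,311 = $2,662.20. That would push OOP to $6,015.40, over the $4,800 cap, so member pays $4,800 − $3,353.20 = $1,446.80. Plan pays $13,311 − $1,446.80 = $11,864.20.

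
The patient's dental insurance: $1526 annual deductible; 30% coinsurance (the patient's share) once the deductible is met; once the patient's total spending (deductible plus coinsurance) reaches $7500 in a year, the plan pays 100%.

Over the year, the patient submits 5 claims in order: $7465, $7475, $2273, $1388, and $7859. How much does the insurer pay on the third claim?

#1 ($7465): $1526 to deductible, leaving $5939; coinsurance $5939 × 30% = $1781.70. Cost to patient: $3307.70. OOP to date $3307.70. Insurer: $7465 − $3307.70 = $4157.30.
#2 ($7475): deductible met; 30% of $7475 = $2242.50. Patient pays $2242.50; OOP now $5550.20. Plan pays $7475 − $2242.50 = $5232.50.
#3 ($2273): deductible met; 30% of $2273 = $681.90. Cost to patient: $681.90. OOP to date $6232.10. Plan pays $2273 − $681.90 = $1591.10.

$1591.10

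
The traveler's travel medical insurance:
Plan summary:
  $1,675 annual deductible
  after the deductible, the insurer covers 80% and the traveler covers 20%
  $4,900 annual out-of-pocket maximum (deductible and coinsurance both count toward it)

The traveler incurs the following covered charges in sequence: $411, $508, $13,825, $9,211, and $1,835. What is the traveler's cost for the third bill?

$3,369.80

Claim 1 ($411): all of it applies to the deductible. Traveler pays $411; OOP now $411.
Claim 2 ($508): all of it applies to the deductible. Traveler pays $508; OOP now $919.
Claim 3 ($13,825): deductible takes $756, $13,069 remains; 20% of $13,069 = $2,613.80. Traveler pays $3,369.80; OOP now $4,288.80.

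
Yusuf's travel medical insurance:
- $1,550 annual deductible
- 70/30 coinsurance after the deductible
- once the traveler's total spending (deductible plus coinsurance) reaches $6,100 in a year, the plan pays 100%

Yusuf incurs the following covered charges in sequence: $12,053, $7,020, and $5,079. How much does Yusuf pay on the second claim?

Claim 1 — $12,053: deductible takes $1,550, $10,503 remains; traveler's 30% is $3,150.90. Traveler owes $4,700.90 (running OOP $4,700.90).
Claim 2 — $7,020: deductible already satisfied, so traveler's share is 30% × $7,020 = $2,106. That would push OOP to $6,806.90, over the $6,100 cap, so traveler pays $6,100 − $4,700.90 = $1,399.10.

$1,399.10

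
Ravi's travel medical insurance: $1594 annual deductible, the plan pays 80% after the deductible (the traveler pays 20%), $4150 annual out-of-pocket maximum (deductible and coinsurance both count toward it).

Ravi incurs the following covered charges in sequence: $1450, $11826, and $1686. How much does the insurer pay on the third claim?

$1466.40

Claim 1 — $1450: entire amount goes to the deductible. Cost to traveler: $1450. OOP to date $1450. Insurer: $1450 − $1450 = $0.
Claim 2 — $11826: $144 to deductible, leaving $11682; traveler's 20% is $2336.40. Cost to traveler: $2480.40. OOP to date $3930.40. Insurer: $11826 − $2480.40 = $9345.60.
Claim 3 — $1686: deductible already satisfied, so traveler's share is 20% × $1686 = $337.20. That would push OOP to $4267.60, over the $4150 cap, so traveler pays $4150 − $3930.40 = $219.60. Insurer: $1686 − $219.60 = $1466.40.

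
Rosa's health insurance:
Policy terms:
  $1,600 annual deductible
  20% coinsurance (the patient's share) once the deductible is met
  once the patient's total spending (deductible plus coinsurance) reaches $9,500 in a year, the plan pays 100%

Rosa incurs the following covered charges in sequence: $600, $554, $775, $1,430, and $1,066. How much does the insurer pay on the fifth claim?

$852.80

#1 ($600): all of it applies to the deductible. Patient pays $600; OOP now $600. Plan pays $600 − $600 = $0.
#2 ($554): entire amount goes to the deductible. Cost to patient: $554. OOP to date $1,154. Plan pays $554 − $554 = $0.
#3 ($775): $446 finishes the deductible; $329 goes to coinsurance; 20% of $329 = $65.80. Patient pays $511.80; OOP now $1,665.80. Insurer: $775 − $511.80 = $263.20.
#4 ($1,430): 20% coinsurance on $1,430 = $286. Cost to patient: $286. OOP to date $1,951.80. Plan pays $1,430 − $286 = $1,144.
#5 ($1,066): deductible already satisfied, so patient's share is 20% × $1,066 = $213.20. Patient pays $213.20; OOP now $2,165. Insurer: $1,066 − $213.20 = $852.80.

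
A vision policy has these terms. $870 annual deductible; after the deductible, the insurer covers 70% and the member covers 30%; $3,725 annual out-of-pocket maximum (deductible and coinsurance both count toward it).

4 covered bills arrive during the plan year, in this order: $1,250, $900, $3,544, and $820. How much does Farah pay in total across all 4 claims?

$2,563.20

Claim 1 ($1,250): deductible takes $870, $380 remains; coinsurance $380 × 30% = $114. Member owes $984 (running OOP $984).
Claim 2 ($900): 30% coinsurance on $900 = $270. Member owes $270 (running OOP $1,254).
Claim 3 ($3,544): 30% coinsurance on $3,544 = $1,063.20. Cost to member: $1,063.20. OOP to date $2,317.20.
Claim 4 ($820): deductible met; 30% of $820 = $246. Member owes $246 (running OOP $2,563.20).
Total paid by the member: $984 + $270 + $1,063.20 + $246 = $2,563.20.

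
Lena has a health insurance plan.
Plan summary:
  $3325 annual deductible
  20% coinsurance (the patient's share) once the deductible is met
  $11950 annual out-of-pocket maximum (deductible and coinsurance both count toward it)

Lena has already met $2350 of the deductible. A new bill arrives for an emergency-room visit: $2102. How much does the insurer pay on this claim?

$901.60

Deductible still to meet: $3325 − $2350 = $975.
After the $975 deductible portion, $2102 − $975 = $1127 is subject to coinsurance.
20% of $1127 = $225.40 falls to the patient.
That puts the patient's cost at $975 + $225.40 = $1200.40 before any cap.
Cumulative spending $2350 + $1200.40 = $3550.40 stays under the $11950 maximum.
The plan picks up $2102 − $1200.40 = $901.60.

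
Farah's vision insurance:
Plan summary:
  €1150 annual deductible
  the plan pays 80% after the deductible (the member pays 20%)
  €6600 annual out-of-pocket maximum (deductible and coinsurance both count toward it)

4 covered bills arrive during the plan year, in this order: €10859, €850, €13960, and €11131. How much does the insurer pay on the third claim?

€11168

#1 (€10859): deductible takes €1150, €9709 remains; coinsurance €9709 × 20% = €1941.80. Member owes €3091.80 (running OOP €3091.80). Plan pays €10859 − €3091.80 = €7767.20.
#2 (€850): 20% coinsurance on €850 = €170. Member owes €170 (running OOP €3261.80). Plan pays €850 − €170 = €680.
#3 (€13960): 20% coinsurance on €13960 = €2792. Member pays €2792; OOP now €6053.80. Plan pays €13960 − €2792 = €11168.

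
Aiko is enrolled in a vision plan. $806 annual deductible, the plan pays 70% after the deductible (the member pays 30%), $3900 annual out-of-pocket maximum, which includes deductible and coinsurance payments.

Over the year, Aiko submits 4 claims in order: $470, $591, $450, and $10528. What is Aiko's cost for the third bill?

Bill 1, $470: fully absorbed by the deductible. Member owes $470 (running OOP $470).
Bill 2, $591: $336 finishes the deductible; $255 goes to coinsurance; member's 30% is $76.50. Cost to member: $412.50. OOP to date $882.50.
Bill 3, $450: deductible already satisfied, so member's share is 30% × $450 = $135. Member owes $135 (running OOP $1017.50).

$135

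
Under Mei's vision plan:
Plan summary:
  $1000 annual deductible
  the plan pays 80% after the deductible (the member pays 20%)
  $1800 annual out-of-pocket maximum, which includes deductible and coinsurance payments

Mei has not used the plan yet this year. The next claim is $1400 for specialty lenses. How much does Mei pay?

Nothing has been paid toward the $1000 deductible, so the first $1000 of this charge is applied there.
After the $1000 deductible portion, $1400 − $1000 = $400 is subject to coinsurance.
20% of $400 = $80 falls to the member.
That puts the member's cost at $1000 + $80 = $1080 before any cap.
Total out-of-pocket so far would be $0 + $1080 = $1080, below the $1800 cap — no reduction.

$1080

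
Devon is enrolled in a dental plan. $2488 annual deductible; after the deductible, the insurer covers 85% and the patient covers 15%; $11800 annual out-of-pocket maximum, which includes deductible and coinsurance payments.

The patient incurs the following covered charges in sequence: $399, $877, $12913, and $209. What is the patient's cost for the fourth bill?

$31.35

Bill 1, $399: all of it applies to the deductible. Cost to patient: $399. OOP to date $399.
Bill 2, $877: entire amount goes to the deductible. Patient pays $877; OOP now $1276.
Bill 3, $12913: $1212 finishes the deductible; $11701 goes to coinsurance; coinsurance $11701 × 15% = $1755.15. Patient owes $2967.15 (running OOP $4243.15).
Bill 4, $209: deductible met; 15% of $209 = $31.35. Patient pays $31.35; OOP now $4274.50.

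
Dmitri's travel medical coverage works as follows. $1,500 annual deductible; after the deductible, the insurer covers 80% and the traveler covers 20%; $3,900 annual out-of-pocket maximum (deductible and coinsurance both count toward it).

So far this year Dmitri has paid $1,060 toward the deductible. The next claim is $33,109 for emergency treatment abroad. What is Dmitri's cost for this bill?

$2,840

Remaining deductible: $1,500 − $1,060 = $440.
After the $440 deductible portion, $33,109 − $440 = $32,669 is subject to coinsurance.
Coinsurance: $32,669 × 20% = $6,533.80.
So the traveler owes $440 + $6,533.80 = $6,973.80 before any cap.
Year-to-date out-of-pocket would reach $1,060 + $6,973.80 = $8,033.80, above the $3,900 maximum, so the traveler pays only $3,900 − $1,060 = $2,840.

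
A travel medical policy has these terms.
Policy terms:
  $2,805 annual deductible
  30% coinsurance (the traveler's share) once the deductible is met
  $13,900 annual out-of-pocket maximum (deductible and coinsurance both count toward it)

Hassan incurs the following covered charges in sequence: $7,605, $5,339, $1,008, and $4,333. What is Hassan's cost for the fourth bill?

$1,299.90

Bill 1, $7,605: $2,805 finishes the deductible; $4,800 goes to coinsurance; coinsurance $4,800 × 30% = $1,440. Cost to traveler: $4,245. OOP to date $4,245.
Bill 2, $5,339: deductible met; 30% of $5,339 = $1,601.70. Traveler pays $1,601.70; OOP now $5,846.70.
Bill 3, $1,008: 30% coinsurance on $1,008 = $302.40. Traveler pays $302.40; OOP now $6,149.10.
Bill 4, $4,333: deductible already satisfied, so traveler's share is 30% × $4,333 = $1,299.90. Traveler owes $1,299.90 (running OOP $7,449).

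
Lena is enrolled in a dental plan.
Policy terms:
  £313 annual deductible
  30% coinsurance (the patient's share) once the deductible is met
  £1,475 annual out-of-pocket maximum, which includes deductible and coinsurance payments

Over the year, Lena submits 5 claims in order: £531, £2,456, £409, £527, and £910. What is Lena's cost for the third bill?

#1 (£531): £313 finishes the deductible; £218 goes to coinsurance; 30% of £218 = £65.40. Cost to patient: £378.40. OOP to date £378.40.
#2 (£2,456): 30% coinsurance on £2,456 = £736.80. Patient pays £736.80; OOP now £1,115.20.
#3 (£409): deductible met; 30% of £409 = £122.70. Patient owes £122.70 (running OOP £1,237.90).

£122.70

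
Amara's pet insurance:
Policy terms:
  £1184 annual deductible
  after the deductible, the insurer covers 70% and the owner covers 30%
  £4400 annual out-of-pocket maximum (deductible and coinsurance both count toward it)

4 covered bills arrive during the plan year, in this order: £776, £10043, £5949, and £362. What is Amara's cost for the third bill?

£325.50

#1 (£776): all of it applies to the deductible. Cost to owner: £776. OOP to date £776.
#2 (£10043): £408 finishes the deductible; £9635 goes to coinsurance; coinsurance £9635 × 30% = £2890.50. Cost to owner: £3298.50. OOP to date £4074.50.
#3 (£5949): 30% coinsurance on £5949 = £1784.70. Adding that to £4074.50 gives £5859.20, past the £4400 cap; owner pays only £4400 − £4074.50 = £325.50.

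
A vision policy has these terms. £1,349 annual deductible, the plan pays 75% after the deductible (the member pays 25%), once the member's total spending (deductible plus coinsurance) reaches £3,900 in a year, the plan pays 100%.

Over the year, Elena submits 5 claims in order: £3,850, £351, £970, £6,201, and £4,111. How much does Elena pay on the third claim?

#1 (£3,850): £1,349 finishes the deductible; £2,501 goes to coinsurance; 25% of £2,501 = £625.25. Member owes £1,974.25 (running OOP £1,974.25).
#2 (£351): deductible met; 25% of £351 = £87.75. Member owes £87.75 (running OOP £2,062).
#3 (£970): deductible already satisfied, so member's share is 25% × £970 = £242.50. Cost to member: £242.50. OOP to date £2,304.50.

£242.50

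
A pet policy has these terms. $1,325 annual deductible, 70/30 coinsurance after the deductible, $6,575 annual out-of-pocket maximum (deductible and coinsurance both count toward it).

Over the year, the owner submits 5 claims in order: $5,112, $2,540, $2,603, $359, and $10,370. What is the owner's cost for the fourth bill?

Claim 1 — $5,112: deductible takes $1,325, $3,787 remains; owner's 30% is $1,136.10. Owner owes $2,461.10 (running OOP $2,461.10).
Claim 2 — $2,540: 30% coinsurance on $2,540 = $762. Owner pays $762; OOP now $3,223.10.
Claim 3 — $2,603: deductible already satisfied, so owner's share is 30% × $2,603 = $780.90. Owner pays $780.90; OOP now $4,004.
Claim 4 — $359: deductible already satisfied, so owner's share is 30% × $359 = $107.70. Owner pays $107.70; OOP now $4,111.70.

$107.70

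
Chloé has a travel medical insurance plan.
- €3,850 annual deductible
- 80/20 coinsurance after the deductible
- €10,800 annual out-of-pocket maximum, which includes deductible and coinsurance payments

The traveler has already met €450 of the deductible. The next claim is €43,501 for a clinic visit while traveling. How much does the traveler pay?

Deductible still to meet: €3,850 − €450 = €3,400.
After the €3,400 deductible portion, €43,501 − €3,400 = €40,101 is subject to coinsurance.
Coinsurance: €40,101 × 20% = €8,020.20.
Traveler responsibility before any cap: €3,400 + €8,020.20 = €11,420.20.
That would bring total out-of-pocket to €11,870.20, past the €10,800 cap. The traveler is capped at €10,800 − €450 = €10,350 on this claim.

€10,350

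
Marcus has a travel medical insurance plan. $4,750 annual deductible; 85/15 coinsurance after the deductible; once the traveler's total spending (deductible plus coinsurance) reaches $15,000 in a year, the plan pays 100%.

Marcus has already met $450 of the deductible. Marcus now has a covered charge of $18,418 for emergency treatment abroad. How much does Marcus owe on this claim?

Deductible still to meet: $4,750 − $450 = $4,300.
The remaining $14,118 (= $18,418 − $4,300) moves to coinsurance.
Traveler's 15% share of $14,118 is $2,117.70.
That puts the traveler's cost at $4,300 + $2,117.70 = $6,417.70 before any cap.
Year-to-date out-of-pocket becomes $450 + $6,417.70 = $6,867.70, still under the $15,000 maximum, so no cap applies.

$6,417.70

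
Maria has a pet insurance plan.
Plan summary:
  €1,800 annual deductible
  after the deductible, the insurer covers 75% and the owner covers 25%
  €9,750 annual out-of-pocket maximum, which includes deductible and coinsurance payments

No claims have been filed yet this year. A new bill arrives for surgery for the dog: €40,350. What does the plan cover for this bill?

€30,600

Deductible not yet touched, so the first €1,800 of the bill goes to the deductible.
That leaves €40,350 − €1,800 = €38,550 for coinsurance.
25% of €38,550 = €9,637.50 falls to the owner.
So the owner owes €1,800 + €9,637.50 = €11,437.50 before any cap.
Adding €11,437.50 to the €0 already spent would give €11,437.50, which exceeds the €9,750 cap; the owner pays just €9,750 − €0 = €9,750.
The plan picks up €40,350 − €9,750 = €30,600.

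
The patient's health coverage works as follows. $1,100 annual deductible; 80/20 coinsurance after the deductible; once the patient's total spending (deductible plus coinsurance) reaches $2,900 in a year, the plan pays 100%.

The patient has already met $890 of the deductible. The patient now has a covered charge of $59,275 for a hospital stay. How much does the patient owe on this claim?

$2,010

$890 of the $1,100 deductible is already met, leaving $210.
The remaining $59,065 (= $59,275 − $210) moves to coinsurance.
20% of $59,065 = $11,813 falls to the patient.
That puts the patient's cost at $210 + $11,813 = $12,023 before any cap.
Adding $12,023 to the $890 already spent would give $12,913, which exceeds the $2,900 cap; the patient pays just $2,900 − $890 = $2,010.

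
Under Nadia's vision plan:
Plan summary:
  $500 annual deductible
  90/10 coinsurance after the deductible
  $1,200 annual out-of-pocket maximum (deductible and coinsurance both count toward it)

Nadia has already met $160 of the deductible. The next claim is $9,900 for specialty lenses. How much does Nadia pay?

Deductible still to meet: $500 − $160 = $340.
After the $340 deductible portion, $9,900 − $340 = $9,560 is subject to coinsurance.
Member's 10% share of $9,560 is $956.
So the member owes $340 + $956 = $1,296 before any cap.
Year-to-date out-of-pocket would reach $160 + $1,296 = $1,456, above the $1,200 maximum, so the member pays only $1,200 − $160 = $1,040.

$1,040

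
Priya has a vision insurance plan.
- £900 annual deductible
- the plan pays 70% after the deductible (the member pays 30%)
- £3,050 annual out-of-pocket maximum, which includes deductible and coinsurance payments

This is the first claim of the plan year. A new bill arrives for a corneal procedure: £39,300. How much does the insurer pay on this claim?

Deductible not yet touched, so the first £900 of the bill goes to the deductible.
After the £900 deductible portion, £39,300 − £900 = £38,400 is subject to coinsurance.
30% of £38,400 = £11,520 falls to the member.
So the member owes £900 + £11,520 = £12,420 before any cap.
Year-to-date out-of-pocket would reach £0 + £12,420 = £12,420, above the £3,050 maximum, so the member pays only £3,050 − £0 = £3,050.
The plan picks up £39,300 − £3,050 = £36,250.

£36,250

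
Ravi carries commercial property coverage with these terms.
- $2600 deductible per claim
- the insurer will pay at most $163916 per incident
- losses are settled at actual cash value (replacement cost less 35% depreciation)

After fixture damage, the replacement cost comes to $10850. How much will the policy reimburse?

$4452.50

Depreciate 35%: the covered value is $10850 × 0.65 = $7052.50.
Subtract the deductible: $7052.50 − $2600 = $4452.50.
$4452.50 is within the $163916 limit, so the insurer pays $4452.50.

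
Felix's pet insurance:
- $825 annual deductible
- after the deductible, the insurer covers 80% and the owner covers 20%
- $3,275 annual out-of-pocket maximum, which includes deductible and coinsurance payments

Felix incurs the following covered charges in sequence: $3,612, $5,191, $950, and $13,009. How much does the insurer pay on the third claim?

$760

#1 ($3,612): $825 to deductible, leaving $2,787; coinsurance $2,787 × 20% = $557.40. Owner owes $1,382.40 (running OOP $1,382.40). Insurer: $3,612 − $1,382.40 = $2,229.60.
#2 ($5,191): 20% coinsurance on $5,191 = $1,038.20. Owner pays $1,038.20; OOP now $2,420.60. Plan pays $5,191 − $1,038.20 = $4,152.80.
#3 ($950): 20% coinsurance on $950 = $190. Owner pays $190; OOP now $2,610.60. Insurer: $950 − $190 = $760.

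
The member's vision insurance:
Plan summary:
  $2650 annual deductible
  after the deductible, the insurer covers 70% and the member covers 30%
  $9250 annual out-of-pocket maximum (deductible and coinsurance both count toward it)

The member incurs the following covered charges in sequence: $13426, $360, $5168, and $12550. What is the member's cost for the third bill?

Bill 1, $13426: $2650 finishes the deductible; $10776 goes to coinsurance; coinsurance $10776 × 30% = $3232.80. Member owes $5882.80 (running OOP $5882.80).
Bill 2, $360: deductible met; 30% of $360 = $108. Member pays $108; OOP now $5990.80.
Bill 3, $5168: 30% coinsurance on $5168 = $1550.40. Member owes $1550.40 (running OOP $7541.20).

$1550.40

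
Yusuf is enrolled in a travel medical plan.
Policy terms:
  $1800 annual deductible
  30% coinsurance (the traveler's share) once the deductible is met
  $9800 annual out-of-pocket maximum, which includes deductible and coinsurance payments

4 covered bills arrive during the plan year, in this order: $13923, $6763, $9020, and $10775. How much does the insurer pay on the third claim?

Claim 1 ($13923): $1800 to deductible, leaving $12123; traveler's 30% is $3636.90. Traveler pays $5436.90; OOP now $5436.90. Plan pays $13923 − $5436.90 = $8486.10.
Claim 2 ($6763): 30% coinsurance on $6763 = $2028.90. Traveler owes $2028.90 (running OOP $7465.80). Insurer: $6763 − $2028.90 = $4734.10.
Claim 3 ($9020): 30% coinsurance on $9020 = $2706. That would push OOP to $10171.80, over the $9800 cap, so traveler pays $9800 − $7465.80 = $2334.20. Plan pays $9020 − $2334.20 = $6685.80.

$6685.80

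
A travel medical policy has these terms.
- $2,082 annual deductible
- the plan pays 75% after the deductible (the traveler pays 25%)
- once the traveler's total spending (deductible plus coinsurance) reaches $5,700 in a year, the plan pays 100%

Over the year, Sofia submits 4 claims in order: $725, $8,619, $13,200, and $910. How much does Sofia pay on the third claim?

Claim 1 — $725: fully absorbed by the deductible. Traveler pays $725; OOP now $725.
Claim 2 — $8,619: $1,357 finishes the deductible; $7,262 goes to coinsurance; traveler's 25% is $1,815.50. Traveler owes $3,172.50 (running OOP $3,897.50).
Claim 3 — $13,200: deductible already satisfied, so traveler's share is 25% × $13,200 = $3,300. That would push OOP to $7,197.50, over the $5,700 cap, so traveler pays $5,700 − $3,897.50 = $1,802.50.

$1,802.50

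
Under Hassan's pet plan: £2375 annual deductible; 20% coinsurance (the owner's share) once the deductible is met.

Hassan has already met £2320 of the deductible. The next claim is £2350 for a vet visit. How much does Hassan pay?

£514

Deductible still to meet: £2375 − £2320 = £55.
The remaining £2295 (= £2350 − £55) moves to coinsurance.
Coinsurance: £2295 × 20% = £459.
So the owner owes £55 + £459 = £514.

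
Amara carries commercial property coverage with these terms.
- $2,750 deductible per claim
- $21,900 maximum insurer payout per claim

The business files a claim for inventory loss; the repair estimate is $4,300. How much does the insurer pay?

$1,550

Subtract the deductible: $4,300 − $2,750 = $1,550.
$1,550 ≤ $21,900, so the limit doesn't bind; insurer pays $1,550.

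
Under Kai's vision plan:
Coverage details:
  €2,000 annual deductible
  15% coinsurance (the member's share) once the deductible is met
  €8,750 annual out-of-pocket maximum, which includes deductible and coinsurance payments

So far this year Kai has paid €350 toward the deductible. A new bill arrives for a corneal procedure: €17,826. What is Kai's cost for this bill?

€4,076.40

Remaining deductible: €2,000 − €350 = €1,650.
That leaves €17,826 − €1,650 = €16,176 for coinsurance.
Coinsurance: €16,176 × 15% = €2,426.40.
That puts the member's cost at €1,650 + €2,426.40 = €4,076.40 before any cap.
Year-to-date out-of-pocket becomes €350 + €4,076.40 = €4,426.40, still under the €8,750 maximum, so no cap applies.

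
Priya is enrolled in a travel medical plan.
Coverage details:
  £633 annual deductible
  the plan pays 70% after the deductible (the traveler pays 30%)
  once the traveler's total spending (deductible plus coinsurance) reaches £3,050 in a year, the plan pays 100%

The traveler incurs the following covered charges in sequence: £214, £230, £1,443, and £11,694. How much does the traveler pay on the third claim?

£565.20

#1 (£214): fully absorbed by the deductible. Traveler pays £214; OOP now £214.
#2 (£230): fully absorbed by the deductible. Cost to traveler: £230. OOP to date £444.
#3 (£1,443): £189 finishes the deductible; £1,254 goes to coinsurance; 30% of £1,254 = £376.20. Traveler owes £565.20 (running OOP £1,009.20).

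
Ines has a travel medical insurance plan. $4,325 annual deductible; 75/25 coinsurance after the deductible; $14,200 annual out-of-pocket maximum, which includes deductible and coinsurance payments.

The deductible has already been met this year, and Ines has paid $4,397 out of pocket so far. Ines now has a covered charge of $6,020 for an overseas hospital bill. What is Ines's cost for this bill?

$1,505

With the deductible met, the entire $6,020 is subject to coinsurance.
Traveler's 25% share of $6,020 is $1,505.
Cumulative spending $4,397 + $1,505 = $5,902 stays under the $14,200 maximum.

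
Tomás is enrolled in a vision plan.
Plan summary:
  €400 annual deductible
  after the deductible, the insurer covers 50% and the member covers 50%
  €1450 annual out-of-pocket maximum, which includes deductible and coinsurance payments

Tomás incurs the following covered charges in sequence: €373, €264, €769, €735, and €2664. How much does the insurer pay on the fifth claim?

Claim 1 (€373): all of it applies to the deductible. Member pays €373; OOP now €373. Insurer: €373 − €373 = €0.
Claim 2 (€264): €27 finishes the deductible; €237 goes to coinsurance; coinsurance €237 × 50% = €118.50. Cost to member: €145.50. OOP to date €518.50. Plan pays €264 − €145.50 = €118.50.
Claim 3 (€769): deductible already satisfied, so member's share is 50% × €769 = €384.50. Cost to member: €384.50. OOP to date €903. Insurer: €769 − €384.50 = €384.50.
Claim 4 (€735): deductible met; 50% of €735 = €367.50. Cost to member: €367.50. OOP to date €1270.50. Insurer: €735 − €367.50 = €367.50.
Claim 5 (€2664): 50% coinsurance on €2664 = €1332. OOP would hit €2602.50 > €1450, so the cap limits the member to €1450 − €1270.50 = €179.50. Plan pays €2664 − €179.50 = €2484.50.

€2484.50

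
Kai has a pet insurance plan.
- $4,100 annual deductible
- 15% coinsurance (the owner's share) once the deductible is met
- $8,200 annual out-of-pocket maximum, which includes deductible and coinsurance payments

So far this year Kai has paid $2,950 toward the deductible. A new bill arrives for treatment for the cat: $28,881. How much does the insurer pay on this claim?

$23,631

Remaining deductible: $4,100 − $2,950 = $1,150.
The remaining $27,731 (= $28,881 − $1,150) moves to coinsurance.
15% of $27,731 = $4,159.65 falls to the owner.
Owner responsibility before any cap: $1,150 + $4,159.65 = $5,309.65.
Year-to-date out-of-pocket would reach $2,950 + $5,309.65 = $8,259.65, above the $8,200 maximum, so the owner pays only $8,200 − $2,950 = $5,250.
Insurer pays the balance: $28,881 − $5,250 = $23,631.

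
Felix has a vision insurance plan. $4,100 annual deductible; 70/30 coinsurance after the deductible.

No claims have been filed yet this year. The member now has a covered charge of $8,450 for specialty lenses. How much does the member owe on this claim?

Deductible not yet touched, so the first $4,100 of the bill goes to the deductible.
That leaves $8,450 − $4,100 = $4,350 for coinsurance.
30% of $4,350 = $1,305 falls to the member.
So the member owes $4,100 + $1,305 = $5,405.

$5,405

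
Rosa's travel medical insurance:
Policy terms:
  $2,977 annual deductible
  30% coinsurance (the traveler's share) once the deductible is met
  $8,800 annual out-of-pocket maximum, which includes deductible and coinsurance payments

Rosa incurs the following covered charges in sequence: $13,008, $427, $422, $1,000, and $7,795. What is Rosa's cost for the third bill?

Bill 1, $13,008: $2,977 finishes the deductible; $10,031 goes to coinsurance; traveler's 30% is $3,009.30. Cost to traveler: $5,986.30. OOP to date $5,986.30.
Bill 2, $427: 30% coinsurance on $427 = $128.10. Cost to traveler: $128.10. OOP to date $6,114.40.
Bill 3, $422: deductible met; 30% of $422 = $126.60. Traveler pays $126.60; OOP now $6,241.

$126.60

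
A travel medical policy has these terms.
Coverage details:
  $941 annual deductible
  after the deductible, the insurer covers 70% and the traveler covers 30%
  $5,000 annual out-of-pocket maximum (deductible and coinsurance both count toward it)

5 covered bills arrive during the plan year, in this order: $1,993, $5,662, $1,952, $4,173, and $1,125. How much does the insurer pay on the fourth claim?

$2,921.10

Claim 1 ($1,993): deductible takes $941, $1,052 remains; coinsurance $1,052 × 30% = $315.60. Traveler pays $1,256.60; OOP now $1,256.60. Insurer: $1,993 − $1,256.60 = $736.40.
Claim 2 ($5,662): deductible met; 30% of $5,662 = $1,698.60. Cost to traveler: $1,698.60. OOP to date $2,955.20. Insurer: $5,662 − $1,698.60 = $3,963.40.
Claim 3 ($1,952): 30% coinsurance on $1,952 = $585.60. Traveler owes $585.60 (running OOP $3,540.80). Insurer: $1,952 − $585.60 = $1,366.40.
Claim 4 ($4,173): deductible met; 30% of $4,173 = $1,251.90. Traveler owes $1,251.90 (running OOP $4,792.70). Insurer: $4,173 − $1,251.90 = $2,921.10.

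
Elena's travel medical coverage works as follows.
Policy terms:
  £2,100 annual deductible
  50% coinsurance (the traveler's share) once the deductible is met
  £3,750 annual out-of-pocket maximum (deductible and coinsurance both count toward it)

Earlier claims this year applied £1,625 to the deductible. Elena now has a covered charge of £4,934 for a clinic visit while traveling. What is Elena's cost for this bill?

£2,125

Remaining deductible: £2,100 − £1,625 = £475.
The remaining £4,459 (= £4,934 − £475) moves to coinsurance.
Traveler's 50% share of £4,459 is £2,229.50.
Traveler responsibility before any cap: £475 + £2,229.50 = £2,704.50.
That would bring total out-of-pocket to £4,329.50, past the £3,750 cap. The traveler is capped at £3,750 − £1,625 = £2,125 on this claim.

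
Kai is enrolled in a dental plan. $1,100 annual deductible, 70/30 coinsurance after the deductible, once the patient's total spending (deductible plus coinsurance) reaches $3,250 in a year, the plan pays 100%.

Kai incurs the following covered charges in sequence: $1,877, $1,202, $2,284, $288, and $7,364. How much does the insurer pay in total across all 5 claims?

Claim 1 — $1,877: $1,100 to deductible, leaving $777; coinsurance $777 × 30% = $233.10. Patient pays $1,333.10; OOP now $1,333.10. Insurer: $1,877 − $1,333.10 = $543.90.
Claim 2 — $1,202: deductible met; 30% of $1,202 = $360.60. Patient pays $360.60; OOP now $1,693.70. Insurer: $1,202 − $360.60 = $841.40.
Claim 3 — $2,284: deductible already satisfied, so patient's share is 30% × $2,284 = $685.20. Cost to patient: $685.20. OOP to date $2,378.90. Insurer: $2,284 − $685.20 = $1,598.80.
Claim 4 — $288: deductible met; 30% of $288 = $86.40. Patient owes $86.40 (running OOP $2,465.30). Insurer: $288 − $86.40 = $201.60.
Claim 5 — $7,364: deductible met; 30% of $7,364 = $2,209.20. Adding that to $2,465.30 gives $4,674.50, past the $3,250 cap; patient pays only $3,250 − $2,465.30 = $784.70. Insurer: $7,364 − $784.70 = $6,579.30.
Insurer total = bills − patient's total = $13,015 − $3,250 = $9,765.

$9,765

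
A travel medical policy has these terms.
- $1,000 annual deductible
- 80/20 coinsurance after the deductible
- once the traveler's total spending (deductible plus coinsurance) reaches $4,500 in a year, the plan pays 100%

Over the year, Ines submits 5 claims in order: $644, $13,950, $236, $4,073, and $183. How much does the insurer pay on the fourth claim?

$3,339

Claim 1 ($644): fully absorbed by the deductible. Traveler owes $644 (running OOP $644). Insurer: $644 − $644 = $0.
Claim 2 ($13,950): $356 to deductible, leaving $13,594; coinsurance $13,594 × 20% = $2,718.80. Traveler owes $3,074.80 (running OOP $3,718.80). Insurer: $13,950 − $3,074.80 = $10,875.20.
Claim 3 ($236): 20% coinsurance on $236 = $47.20. Traveler pays $47.20; OOP now $3,766. Plan pays $236 − $47.20 = $188.80.
Claim 4 ($4,073): deductible already satisfied, so traveler's share is 20% × $4,073 = $814.60. That would push OOP to $4,580.60, over the $4,500 cap, so traveler pays $4,500 − $3,766 = $734. Insurer: $4,073 − $734 = $3,339.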